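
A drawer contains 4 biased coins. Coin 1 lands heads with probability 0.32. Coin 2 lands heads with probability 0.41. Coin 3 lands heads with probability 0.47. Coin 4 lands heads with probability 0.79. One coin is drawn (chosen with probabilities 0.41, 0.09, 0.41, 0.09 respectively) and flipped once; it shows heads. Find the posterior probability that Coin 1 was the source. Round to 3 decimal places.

Tabulate prior·likelihood by source: [1] prior 0.41, lik 0.32, product 0.1312; [2] prior 0.09, lik 0.41, product 0.03690; [3] prior 0.41, lik 0.47, product 0.1927; [4] prior 0.09, lik 0.79, product 0.07110.
Normalizing constant = 0.43190; the posterior for Coin 1 is its product over the sum, 0.1312/0.43190 = 0.304.

Posterior probability ≈ 0.304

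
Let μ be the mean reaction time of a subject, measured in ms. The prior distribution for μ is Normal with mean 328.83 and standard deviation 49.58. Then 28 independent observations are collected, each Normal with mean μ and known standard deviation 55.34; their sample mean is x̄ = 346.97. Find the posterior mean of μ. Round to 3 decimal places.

Prior precision 1/τ₀² = 1/49.58² = 0.00040681; data precision n/σ² = 28/55.34² = 0.00914281.
Posterior precision = 0.00040681 + 0.00914281 = 0.00954962.
Posterior mean = (0.00040681·328.83 + 0.00914281·346.97) / 0.00954962 = 346.197.

Posterior mean ≈ 346.197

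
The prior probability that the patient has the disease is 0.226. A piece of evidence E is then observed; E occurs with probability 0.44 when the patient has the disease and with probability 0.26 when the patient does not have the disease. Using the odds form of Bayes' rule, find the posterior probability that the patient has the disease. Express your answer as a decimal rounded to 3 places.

Prior odds = 0.226/(1−0.226) = 0.29199. In log-odds, ln(0.29199) = -1.2310.
Add log likelihood ratio: ln(1.6923) = 0.52609.
Posterior log-odds = -0.70494, so posterior odds = exp(-0.70494) = 0.49414. Converting, P(H|E) = 0.49414/1.4941 = 0.331.

Posterior probability ≈ 0.331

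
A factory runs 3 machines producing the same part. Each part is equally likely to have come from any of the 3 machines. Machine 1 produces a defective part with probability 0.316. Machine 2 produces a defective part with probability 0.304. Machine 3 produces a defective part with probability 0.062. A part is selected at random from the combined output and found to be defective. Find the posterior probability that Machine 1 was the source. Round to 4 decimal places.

Posterior probability ≈ 0.4633

Tabulate prior·likelihood by source: [1] prior 0.333333, lik 0.316, product 0.1053; [2] prior 0.333333, lik 0.304, product 0.1013; [3] prior 0.333333, lik 0.062, product 0.02067.
Normalizing constant = 0.22733; the posterior for Machine 1 is its product over the sum, 0.1053/0.22733 = 0.4633.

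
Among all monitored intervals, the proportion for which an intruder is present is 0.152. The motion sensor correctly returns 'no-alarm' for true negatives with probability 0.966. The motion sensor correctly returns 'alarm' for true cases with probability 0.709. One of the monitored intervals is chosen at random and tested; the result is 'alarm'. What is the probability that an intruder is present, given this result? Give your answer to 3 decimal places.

P(H | E) ≈ 0.789

Write H for 'an intruder is present'. Prior odds H:¬H = 0.152/0.848 = 0.17925. For the 'alarm' outcome, the likelihood ratio is 0.709/0.034 = 20.853.
Posterior odds = 0.17925 × 20.853 = 3.7378, so P(H|E) = 3.7378/(1+3.7378) = 0.789.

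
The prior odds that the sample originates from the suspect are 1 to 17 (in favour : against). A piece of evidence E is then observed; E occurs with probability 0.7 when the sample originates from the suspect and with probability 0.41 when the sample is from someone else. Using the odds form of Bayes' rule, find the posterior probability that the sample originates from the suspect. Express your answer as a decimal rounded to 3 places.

Posterior probability ≈ 0.091

Prior odds = 1/17 = 0.058824. In log-odds, ln(0.058824) = -2.8332.
Add log likelihood ratio: ln(1.7073) = 0.53492.
Posterior log-odds = -2.2983, so posterior odds = exp(-2.2983) = 0.10043. Converting, P(H|E) = 0.10043/1.1004 = 0.091.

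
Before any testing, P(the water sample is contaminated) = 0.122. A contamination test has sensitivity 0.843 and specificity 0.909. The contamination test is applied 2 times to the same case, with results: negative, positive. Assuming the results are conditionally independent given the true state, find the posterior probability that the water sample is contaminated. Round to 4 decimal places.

With H the event that the water sample is contaminated, the joint likelihood of the observed sequence is P(data|H) = 0.157·0.843 = 0.13235 and P(data|¬H) = 0.909·0.091 = 0.082719.
Bayes: P(H|data) = 0.122·0.13235 / (0.122·0.13235 + 0.878·0.082719) = 0.016147/0.088774 = 0.1819.

Posterior P(H) ≈ 0.1819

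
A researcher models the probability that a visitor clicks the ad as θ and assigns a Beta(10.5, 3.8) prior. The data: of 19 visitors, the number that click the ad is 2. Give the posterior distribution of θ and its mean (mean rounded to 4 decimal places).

Posterior: Beta(12.5, 20.8); mean ≈ 0.3754

Observing 2 successes and 17 failures updates Beta(10.5, 3.8) by adding the success and failure counts to the two shape parameters: α = 10.5+2 = 12.5, β = 3.8+17 = 20.8.
Posterior mean = α/(α+β) = 12.5/33.3 = 0.3754.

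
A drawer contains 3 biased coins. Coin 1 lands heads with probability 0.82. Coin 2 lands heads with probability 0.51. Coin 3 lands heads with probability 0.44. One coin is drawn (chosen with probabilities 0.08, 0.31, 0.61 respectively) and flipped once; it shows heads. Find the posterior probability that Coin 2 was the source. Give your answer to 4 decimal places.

P(heads|C1) = 0.82; P(heads|C2) = 0.51; P(heads|C3) = 0.44.
Prior × likelihood for each source: 0.08·0.82=0.06560, 0.31·0.51=0.1581, 0.61·0.44=0.2684. Summing gives P(heads) = 0.49210.
P(Coin 2 | heads) = 0.1581 / 0.49210 = 0.3213.

Posterior probability ≈ 0.3213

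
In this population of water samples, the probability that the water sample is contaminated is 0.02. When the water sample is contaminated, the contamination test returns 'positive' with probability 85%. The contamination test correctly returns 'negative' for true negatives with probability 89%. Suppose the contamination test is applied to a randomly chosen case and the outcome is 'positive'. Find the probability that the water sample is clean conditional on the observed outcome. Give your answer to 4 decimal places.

Let H be the event that the water sample is contaminated. P(H) = 0.02, so P(¬H) = 0.98. With E the 'positive' result, P(E|H) = 0.85 and P(E|¬H) = 0.11.
P(E) = 0.85·0.02 + 0.11·0.98 = 0.017000 + 0.10780 = 0.12480.
By Bayes' theorem, P(H|E) = 0.017000 / 0.12480 = 0.1362. Hence P(¬H|E) = 1 − 0.1362 = 0.8638.

P(¬H | E) ≈ 0.8638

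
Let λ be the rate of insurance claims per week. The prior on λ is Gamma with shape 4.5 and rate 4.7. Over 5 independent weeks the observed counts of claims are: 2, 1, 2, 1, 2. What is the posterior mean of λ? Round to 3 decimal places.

Posterior mean ≈ 1.289

Total count ∑xᵢ = 8 over n = 5 weeks.
Gamma is conjugate to the Poisson likelihood: posterior is Gamma(shape = 4.5+8 = 12.5, rate = 4.7+5 = 9.7).
Posterior mean = shape/rate = 12.5/9.7 = 1.289.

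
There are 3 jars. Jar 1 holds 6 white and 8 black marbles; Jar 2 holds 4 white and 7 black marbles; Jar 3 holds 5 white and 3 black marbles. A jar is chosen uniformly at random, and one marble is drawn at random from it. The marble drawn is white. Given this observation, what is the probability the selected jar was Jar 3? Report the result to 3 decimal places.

Posterior probability ≈ 0.441

Tabulate prior·likelihood by source: [1] prior 0.333333, lik 0.4286, product 0.1429; [2] prior 0.333333, lik 0.3636, product 0.1212; [3] prior 0.333333, lik 0.625, product 0.2083.
Normalizing constant = 0.47240; the posterior for Jar 3 is its product over the sum, 0.2083/0.47240 = 0.441.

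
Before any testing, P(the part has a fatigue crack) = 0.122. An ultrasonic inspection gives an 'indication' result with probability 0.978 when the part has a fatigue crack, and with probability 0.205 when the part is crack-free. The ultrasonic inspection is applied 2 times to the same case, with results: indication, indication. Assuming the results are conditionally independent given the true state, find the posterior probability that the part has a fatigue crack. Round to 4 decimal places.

Posterior P(H) ≈ 0.7598

Let H be the event that the part has a fatigue crack; start with P(H) = 0.122. P('indication'|H) = 0.978, P('indication'|¬H) = 0.205.
Update on result 1 ('indication'): P(H) ← 0.978·0.1220 / (0.978·0.1220 + 0.205·0.8780) = 0.11932/0.29931 = 0.3986.
Update on result 2 ('indication'): P(H) ← 0.978·0.3986 / (0.978·0.3986 + 0.205·0.6014) = 0.38987/0.51315 = 0.7598.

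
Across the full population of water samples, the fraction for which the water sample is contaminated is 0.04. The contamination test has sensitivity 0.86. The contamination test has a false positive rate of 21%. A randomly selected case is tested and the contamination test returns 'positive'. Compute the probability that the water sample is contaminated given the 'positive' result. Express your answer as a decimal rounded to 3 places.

P(H | E) ≈ 0.146

Write H for 'the water sample is contaminated'. Prior odds H:¬H = 0.04/0.96 = 0.041667. For the 'positive' outcome, the likelihood ratio is 0.86/0.21 = 4.0952.
Posterior odds = 0.041667 × 4.0952 = 0.17063, so P(H|E) = 0.17063/(1+0.17063) = 0.146.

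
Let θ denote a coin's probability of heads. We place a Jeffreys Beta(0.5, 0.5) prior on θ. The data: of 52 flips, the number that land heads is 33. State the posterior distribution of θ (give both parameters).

Posterior: Beta(33.5, 19.5)

The binomial likelihood is conjugate to the Beta prior: with 33 successes and 19 failures, the posterior is Beta(0.5+33, 0.5+19) = Beta(33.5, 19.5).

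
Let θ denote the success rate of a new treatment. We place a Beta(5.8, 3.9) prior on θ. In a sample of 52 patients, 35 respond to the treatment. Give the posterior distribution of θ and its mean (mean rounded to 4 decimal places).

Posterior: Beta(40.8, 20.9); mean ≈ 0.6613

The binomial likelihood is conjugate to the Beta prior: with 35 successes and 17 failures, the posterior is Beta(5.8+35, 3.9+17) = Beta(40.8, 20.9).
Posterior mean = α/(α+β) = 40.8/61.7 = 0.6613.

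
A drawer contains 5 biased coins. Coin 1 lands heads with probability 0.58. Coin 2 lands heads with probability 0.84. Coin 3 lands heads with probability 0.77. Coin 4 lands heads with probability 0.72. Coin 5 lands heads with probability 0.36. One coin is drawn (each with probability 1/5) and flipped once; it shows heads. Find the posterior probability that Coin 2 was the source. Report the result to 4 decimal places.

Posterior probability ≈ 0.2569

P(heads|C1) = 0.58; P(heads|C2) = 0.84; P(heads|C3) = 0.77; P(heads|C4) = 0.72; P(heads|C5) = 0.36.
Prior × likelihood for each source: 0.2·0.58=0.1160, 0.2·0.84=0.1680, 0.2·0.77=0.1540, 0.2·0.72=0.1440, 0.2·0.36=0.07200. Summing gives P(heads) = 0.65400.
P(Coin 2 | heads) = 0.1680 / 0.65400 = 0.2569.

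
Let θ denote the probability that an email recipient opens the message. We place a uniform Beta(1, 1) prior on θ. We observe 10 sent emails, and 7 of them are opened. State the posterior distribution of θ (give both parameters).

Posterior: Beta(8, 4)

Observing 7 successes and 3 failures updates Beta(1, 1) by adding the success and failure counts to the two shape parameters: α = 1+7 = 8, β = 1+3 = 4.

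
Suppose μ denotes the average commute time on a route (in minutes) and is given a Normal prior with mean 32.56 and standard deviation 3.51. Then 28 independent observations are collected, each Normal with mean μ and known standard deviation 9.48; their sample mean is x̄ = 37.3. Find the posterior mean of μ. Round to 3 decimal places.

Prior precision 1/τ₀² = 1/3.51² = 0.0811682; data precision n/σ² = 28/9.48² = 0.311560.
Posterior precision = 0.0811682 + 0.311560 = 0.392728.
Posterior mean = (0.0811682·32.56 + 0.311560·37.3) / 0.392728 = 36.320.

Posterior mean ≈ 36.320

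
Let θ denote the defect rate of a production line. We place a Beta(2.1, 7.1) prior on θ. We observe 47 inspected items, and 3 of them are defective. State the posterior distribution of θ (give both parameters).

Posterior: Beta(5.1, 51.1)

The binomial likelihood is conjugate to the Beta prior: with 3 successes and 44 failures, the posterior is Beta(2.1+3, 7.1+44) = Beta(5.1, 51.1).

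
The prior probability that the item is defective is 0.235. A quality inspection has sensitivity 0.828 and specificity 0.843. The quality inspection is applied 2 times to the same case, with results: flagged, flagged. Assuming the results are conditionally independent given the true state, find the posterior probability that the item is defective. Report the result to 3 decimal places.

Posterior P(H) ≈ 0.895

Let H be the event that the item is defective; start with P(H) = 0.235. P('flagged'|H) = 0.828, P('flagged'|¬H) = 0.157.
Update on result 1 ('flagged'): P(H) ← 0.828·0.2350 / (0.828·0.2350 + 0.157·0.7650) = 0.19458/0.31468 = 0.6183.
Update on result 2 ('flagged'): P(H) ← 0.828·0.6183 / (0.828·0.6183 + 0.157·0.3817) = 0.51198/0.57190 = 0.8952.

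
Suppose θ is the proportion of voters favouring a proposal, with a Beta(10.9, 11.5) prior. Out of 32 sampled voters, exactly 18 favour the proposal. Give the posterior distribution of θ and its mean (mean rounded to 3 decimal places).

Posterior: Beta(28.9, 25.5); mean ≈ 0.531

The binomial likelihood is conjugate to the Beta prior: with 18 successes and 14 failures, the posterior is Beta(10.9+18, 11.5+14) = Beta(28.9, 25.5).
Posterior mean = α/(α+β) = 28.9/54.4 = 0.531.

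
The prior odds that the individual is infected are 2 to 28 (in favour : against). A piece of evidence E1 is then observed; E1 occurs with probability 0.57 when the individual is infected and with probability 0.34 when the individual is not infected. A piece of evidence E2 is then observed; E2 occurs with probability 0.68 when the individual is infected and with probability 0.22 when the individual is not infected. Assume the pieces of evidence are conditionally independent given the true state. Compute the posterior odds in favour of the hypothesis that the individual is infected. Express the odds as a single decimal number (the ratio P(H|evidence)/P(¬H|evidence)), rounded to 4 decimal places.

Posterior odds ≈ 0.3701

Prior odds = 2/28 = 0.071429. In log-odds, ln(0.071429) = -2.6391.
Add log likelihood ratios: ln(1.6765) + ln(3.0909) = 1.6452.
Posterior log-odds = -0.99390, so posterior odds = exp(-0.99390) = 0.37013.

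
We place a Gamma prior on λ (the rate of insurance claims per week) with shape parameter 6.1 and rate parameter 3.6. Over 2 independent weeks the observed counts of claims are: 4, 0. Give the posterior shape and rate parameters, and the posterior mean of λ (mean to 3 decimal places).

The Poisson likelihood adds the total count to the shape and the number of exposure periods to the rate. Here ∑xᵢ = 4 and n = 2, so shape 6.1→10.1 and rate 3.6→5.6.
Posterior mean = shape/rate = 10.1/5.6 = 1.804.

Posterior: Gamma(shape=10.1, rate=5.6); mean ≈ 1.804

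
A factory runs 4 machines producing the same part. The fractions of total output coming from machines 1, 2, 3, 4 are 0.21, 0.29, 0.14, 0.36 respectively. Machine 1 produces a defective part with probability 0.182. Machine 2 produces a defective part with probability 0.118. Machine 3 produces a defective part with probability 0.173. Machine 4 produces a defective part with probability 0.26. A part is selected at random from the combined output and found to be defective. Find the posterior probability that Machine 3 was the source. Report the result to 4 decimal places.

Posterior probability ≈ 0.1273

P(defective|M1) = 0.182; P(defective|M2) = 0.118; P(defective|M3) = 0.173; P(defective|M4) = 0.26.
Prior × likelihood for each source: 0.21·0.182=0.03822, 0.29·0.118=0.03422, 0.14·0.173=0.02422, 0.36·0.26=0.09360. Summing gives P(defective) = 0.19026.
P(Machine 3 | defective) = 0.02422 / 0.19026 = 0.1273.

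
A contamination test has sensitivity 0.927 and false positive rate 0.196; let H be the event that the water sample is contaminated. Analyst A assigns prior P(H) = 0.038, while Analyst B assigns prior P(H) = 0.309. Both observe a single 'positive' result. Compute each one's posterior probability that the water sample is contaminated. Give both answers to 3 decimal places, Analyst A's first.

P('+'|H) = 0.927, P('+'|¬H) = 0.196.
Analyst A: numerator 0.927·0.038 = 0.035226; evidence = 0.035226+0.196·0.962 = 0.22378; posterior = 0.157.
Analyst B: numerator 0.927·0.309 = 0.28644; evidence = 0.28644+0.196·0.691 = 0.42188; posterior = 0.679.

Analyst A: 0.157; Analyst B: 0.679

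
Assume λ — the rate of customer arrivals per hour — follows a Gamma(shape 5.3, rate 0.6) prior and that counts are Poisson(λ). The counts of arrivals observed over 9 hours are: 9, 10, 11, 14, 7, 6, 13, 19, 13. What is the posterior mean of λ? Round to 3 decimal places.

Posterior mean ≈ 11.177

The Poisson likelihood adds the total count to the shape and the number of exposure periods to the rate. Here ∑xᵢ = 102 and n = 9, so shape 5.3→107.3 and rate 0.6→9.6.
E[λ | data] = 107.3/9.6 = 11.177.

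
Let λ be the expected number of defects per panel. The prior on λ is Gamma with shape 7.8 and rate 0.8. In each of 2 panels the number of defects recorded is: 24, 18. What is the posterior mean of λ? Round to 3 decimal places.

Total count ∑xᵢ = 42 over n = 2 panels.
Gamma is conjugate to the Poisson likelihood: posterior is Gamma(shape = 7.8+42 = 49.8, rate = 0.8+2 = 2.8).
E[λ | data] = 49.8/2.8 = 17.786.

Posterior mean ≈ 17.786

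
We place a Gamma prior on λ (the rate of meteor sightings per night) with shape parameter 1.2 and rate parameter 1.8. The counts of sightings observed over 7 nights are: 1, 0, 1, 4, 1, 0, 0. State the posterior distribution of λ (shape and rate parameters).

Total count ∑xᵢ = 7 over n = 7 nights.
Gamma is conjugate to the Poisson likelihood: posterior is Gamma(shape = 1.2+7 = 8.2, rate = 1.8+7 = 8.8).

Posterior: Gamma(shape=8.2, rate=8.8)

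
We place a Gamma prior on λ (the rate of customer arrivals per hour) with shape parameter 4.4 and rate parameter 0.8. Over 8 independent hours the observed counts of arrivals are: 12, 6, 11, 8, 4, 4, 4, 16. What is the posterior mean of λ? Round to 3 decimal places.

The Poisson likelihood adds the total count to the shape and the number of exposure periods to the rate. Here ∑xᵢ = 65 and n = 8, so shape 4.4→69.4 and rate 0.8→8.8.
E[λ | data] = 69.4/8.8 = 7.886.

Posterior mean ≈ 7.886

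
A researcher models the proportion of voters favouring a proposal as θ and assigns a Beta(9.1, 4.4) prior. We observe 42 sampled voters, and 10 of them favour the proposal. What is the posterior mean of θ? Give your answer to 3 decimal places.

Posterior mean ≈ 0.344

Observing 10 successes and 32 failures updates Beta(9.1, 4.4) by adding the success and failure counts to the two shape parameters: α = 9.1+10 = 19.1, β = 4.4+32 = 36.4.
E[θ | data] = 19.1/(19.1+36.4) = 0.344.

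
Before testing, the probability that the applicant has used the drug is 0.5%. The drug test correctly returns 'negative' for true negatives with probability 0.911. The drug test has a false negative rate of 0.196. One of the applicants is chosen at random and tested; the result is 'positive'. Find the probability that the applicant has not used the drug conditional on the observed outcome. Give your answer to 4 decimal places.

P(¬H | E) ≈ 0.9566

Let H be the event that the applicant has used the drug. P(H) = 0.005, so P(¬H) = 0.995. With E the 'positive' result, P(E|H) = 0.804 and P(E|¬H) = 0.089.
P(E) = 0.804·0.005 + 0.089·0.995 = 0.0040200 + 0.088555 = 0.092575.
By Bayes' theorem, P(H|E) = 0.0040200 / 0.092575 = 0.0434. Hence P(¬H|E) = 1 − 0.0434 = 0.9566.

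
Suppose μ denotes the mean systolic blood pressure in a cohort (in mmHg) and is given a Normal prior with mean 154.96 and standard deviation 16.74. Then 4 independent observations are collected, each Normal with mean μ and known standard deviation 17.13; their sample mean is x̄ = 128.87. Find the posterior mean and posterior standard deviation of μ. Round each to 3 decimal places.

With known σ, the Normal prior is conjugate. Weight on the data is w = (n/σ²)/(n/σ² + 1/τ₀²) = 0.0136316/(0.0136316+0.00356853) = 0.79253.
Posterior mean = w·x̄ + (1−w)·μ₀ = 0.79253·128.87 + 0.20747·154.96 = 134.283. Posterior variance = 1/(0.0136316+0.00356853) = 58.1393, so SD = 7.625.

Posterior mean ≈ 134.283; posterior SD ≈ 7.625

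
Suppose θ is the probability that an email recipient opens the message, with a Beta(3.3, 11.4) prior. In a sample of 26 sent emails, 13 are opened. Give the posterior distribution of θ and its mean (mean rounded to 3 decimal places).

Posterior: Beta(16.3, 24.4); mean ≈ 0.400

The binomial likelihood is conjugate to the Beta prior: with 13 successes and 13 failures, the posterior is Beta(3.3+13, 11.4+13) = Beta(16.3, 24.4).
E[θ | data] = 16.3/(16.3+24.4) = 0.400.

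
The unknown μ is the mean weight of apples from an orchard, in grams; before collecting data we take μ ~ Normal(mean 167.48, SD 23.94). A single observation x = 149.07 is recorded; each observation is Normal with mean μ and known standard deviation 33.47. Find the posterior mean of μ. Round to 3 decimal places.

Posterior mean ≈ 161.249

Prior precision 1/τ₀² = 1/23.94² = 0.00174482; data precision n/σ² = 1/33.47² = 0.00089267.
Posterior precision = 0.00174482 + 0.00089267 = 0.00263749.
Posterior mean = (0.00174482·167.48 + 0.00089267·149.07) / 0.00263749 = 161.249.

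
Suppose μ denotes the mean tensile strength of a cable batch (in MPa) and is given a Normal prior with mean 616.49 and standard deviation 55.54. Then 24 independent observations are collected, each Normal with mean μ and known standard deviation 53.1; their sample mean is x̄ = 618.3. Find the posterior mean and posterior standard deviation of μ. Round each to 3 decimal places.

With known σ, the Normal prior is conjugate. Weight on the data is w = (n/σ²)/(n/σ² + 1/τ₀²) = 0.00851182/(0.00851182+0.00032418) = 0.96331.
Posterior mean = w·x̄ + (1−w)·μ₀ = 0.96331·618.3 + 0.036689·616.49 = 618.234. Posterior variance = 1/(0.00851182+0.00032418) = 113.173, so SD = 10.638.

Posterior mean ≈ 618.234; posterior SD ≈ 10.638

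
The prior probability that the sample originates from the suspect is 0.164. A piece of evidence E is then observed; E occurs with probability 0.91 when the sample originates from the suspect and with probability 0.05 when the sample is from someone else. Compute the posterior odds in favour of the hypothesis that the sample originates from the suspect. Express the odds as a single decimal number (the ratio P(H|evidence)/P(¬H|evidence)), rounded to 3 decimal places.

Posterior odds ≈ 3.570

Prior odds = 0.164/(1−0.164) = 0.19617. In log-odds, ln(0.19617) = -1.6288.
Add log likelihood ratio: ln(18.200) = 2.9014.
Posterior log-odds = 1.2727, so posterior odds = exp(1.2727) = 3.5703.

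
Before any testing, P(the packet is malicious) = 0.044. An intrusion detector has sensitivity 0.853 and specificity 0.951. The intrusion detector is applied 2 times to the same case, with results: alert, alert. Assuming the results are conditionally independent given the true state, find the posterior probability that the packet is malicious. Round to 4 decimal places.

Let H be the event that the packet is malicious; start with P(H) = 0.044. P('alert'|H) = 0.853, P('alert'|¬H) = 0.049.
Update on result 1 ('alert'): P(H) ← 0.853·0.0440 / (0.853·0.0440 + 0.049·0.9560) = 0.037532/0.084376 = 0.4448.
Update on result 2 ('alert'): P(H) ← 0.853·0.4448 / (0.853·0.4448 + 0.049·0.5552) = 0.37943/0.40663 = 0.9331.

Posterior P(H) ≈ 0.9331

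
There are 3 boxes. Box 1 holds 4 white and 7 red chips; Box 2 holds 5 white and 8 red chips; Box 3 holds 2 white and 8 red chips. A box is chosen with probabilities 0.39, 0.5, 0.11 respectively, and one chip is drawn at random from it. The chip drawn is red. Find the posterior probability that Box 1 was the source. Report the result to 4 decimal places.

Posterior probability ≈ 0.3855

Tabulate prior·likelihood by source: [1] prior 0.39, lik 0.6364, product 0.2482; [2] prior 0.5, lik 0.6154, product 0.3077; [3] prior 0.11, lik 0.8, product 0.08800.
Normalizing constant = 0.64387; the posterior for Box 1 is its product over the sum, 0.2482/0.64387 = 0.3855.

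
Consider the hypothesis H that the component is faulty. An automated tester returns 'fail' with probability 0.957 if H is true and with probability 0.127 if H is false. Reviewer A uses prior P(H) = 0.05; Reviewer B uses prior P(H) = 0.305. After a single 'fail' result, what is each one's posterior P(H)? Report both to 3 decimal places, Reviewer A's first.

P('+'|H) = 0.957, P('+'|¬H) = 0.127.
Reviewer A: numerator 0.957·0.05 = 0.047850; evidence = 0.047850+0.127·0.95 = 0.16850; posterior = 0.284.
Reviewer B: numerator 0.957·0.305 = 0.29189; evidence = 0.29189+0.127·0.695 = 0.38015; posterior = 0.768.

Reviewer A: 0.284; Reviewer B: 0.768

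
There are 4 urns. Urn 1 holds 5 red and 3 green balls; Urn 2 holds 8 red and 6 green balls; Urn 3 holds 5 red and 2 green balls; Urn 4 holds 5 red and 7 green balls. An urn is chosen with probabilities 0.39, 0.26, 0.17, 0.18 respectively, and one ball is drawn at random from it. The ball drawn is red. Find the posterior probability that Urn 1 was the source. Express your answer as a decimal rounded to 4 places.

Tabulate prior·likelihood by source: [1] prior 0.39, lik 0.625, product 0.2438; [2] prior 0.26, lik 0.5714, product 0.1486; [3] prior 0.17, lik 0.7143, product 0.1214; [4] prior 0.18, lik 0.4167, product 0.07500.
Normalizing constant = 0.58875; the posterior for Urn 1 is its product over the sum, 0.2438/0.58875 = 0.4140.

Posterior probability ≈ 0.4140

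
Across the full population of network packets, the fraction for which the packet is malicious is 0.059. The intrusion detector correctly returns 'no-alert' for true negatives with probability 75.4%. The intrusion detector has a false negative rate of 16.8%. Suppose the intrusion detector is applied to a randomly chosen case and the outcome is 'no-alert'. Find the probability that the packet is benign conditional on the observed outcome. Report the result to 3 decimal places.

P(¬H | E) ≈ 0.986

Let H be the event that the packet is malicious. P(H) = 0.059, so P(¬H) = 0.941. With E the 'no-alert' result, P(E|H) = 0.168 and P(E|¬H) = 0.754.
P(E) = 0.168·0.059 + 0.754·0.941 = 0.0099120 + 0.70951 = 0.71943.
By Bayes' theorem, P(H|E) = 0.0099120 / 0.71943 = 0.014. Hence P(¬H|E) = 1 − 0.014 = 0.986.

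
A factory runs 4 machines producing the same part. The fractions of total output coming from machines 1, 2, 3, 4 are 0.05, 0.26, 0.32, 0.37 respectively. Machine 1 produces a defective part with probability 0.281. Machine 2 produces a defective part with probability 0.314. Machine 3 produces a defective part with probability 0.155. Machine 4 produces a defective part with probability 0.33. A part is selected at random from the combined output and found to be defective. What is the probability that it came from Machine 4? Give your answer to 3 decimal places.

Posterior probability ≈ 0.457

Tabulate prior·likelihood by source: [1] prior 0.05, lik 0.281, product 0.01405; [2] prior 0.26, lik 0.314, product 0.08164; [3] prior 0.32, lik 0.155, product 0.04960; [4] prior 0.37, lik 0.33, product 0.1221.
Normalizing constant = 0.26739; the posterior for Machine 4 is its product over the sum, 0.1221/0.26739 = 0.457.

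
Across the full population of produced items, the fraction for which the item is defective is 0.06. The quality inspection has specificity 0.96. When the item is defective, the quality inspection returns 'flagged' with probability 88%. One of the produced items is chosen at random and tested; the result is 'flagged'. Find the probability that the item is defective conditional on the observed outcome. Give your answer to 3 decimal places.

P(H | E) ≈ 0.584

Write H for 'the item is defective'. Prior odds H:¬H = 0.06/0.94 = 0.063830. For the 'flagged' outcome, the likelihood ratio is 0.88/0.04 = 22.000.
Posterior odds = 0.063830 × 22.000 = 1.4043, so P(H|E) = 1.4043/(1+1.4043) = 0.584.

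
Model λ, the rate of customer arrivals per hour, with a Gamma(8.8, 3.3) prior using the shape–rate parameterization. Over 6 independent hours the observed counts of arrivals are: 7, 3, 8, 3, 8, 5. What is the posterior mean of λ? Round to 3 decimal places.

The Poisson likelihood adds the total count to the shape and the number of exposure periods to the rate. Here ∑xᵢ = 34 and n = 6, so shape 8.8→42.8 and rate 3.3→9.3.
Posterior mean = shape/rate = 42.8/9.3 = 4.602.

Posterior mean ≈ 4.602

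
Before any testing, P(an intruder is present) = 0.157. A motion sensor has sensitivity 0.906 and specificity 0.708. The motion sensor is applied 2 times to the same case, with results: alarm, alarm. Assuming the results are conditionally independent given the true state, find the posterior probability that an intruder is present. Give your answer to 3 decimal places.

Posterior P(H) ≈ 0.642

Let H be the event that an intruder is present; start with P(H) = 0.157. P('alarm'|H) = 0.906, P('alarm'|¬H) = 0.292.
Update on result 1 ('alarm'): P(H) ← 0.906·0.1570 / (0.906·0.1570 + 0.292·0.8430) = 0.14224/0.38840 = 0.3662.
Update on result 2 ('alarm'): P(H) ← 0.906·0.3662 / (0.906·0.3662 + 0.292·0.6338) = 0.33180/0.51686 = 0.6420.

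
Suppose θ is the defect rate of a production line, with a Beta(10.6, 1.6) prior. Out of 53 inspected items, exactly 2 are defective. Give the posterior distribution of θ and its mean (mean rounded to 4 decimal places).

The binomial likelihood is conjugate to the Beta prior: with 2 successes and 51 failures, the posterior is Beta(10.6+2, 1.6+51) = Beta(12.6, 52.6).
E[θ | data] = 12.6/(12.6+52.6) = 0.1933.

Posterior: Beta(12.6, 52.6); mean ≈ 0.1933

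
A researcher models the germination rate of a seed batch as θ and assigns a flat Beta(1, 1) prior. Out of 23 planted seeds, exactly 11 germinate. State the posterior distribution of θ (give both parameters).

Posterior: Beta(12, 13)

Observing 11 successes and 12 failures updates Beta(1, 1) by adding the success and failure counts to the two shape parameters: α = 1+11 = 12, β = 1+12 = 13.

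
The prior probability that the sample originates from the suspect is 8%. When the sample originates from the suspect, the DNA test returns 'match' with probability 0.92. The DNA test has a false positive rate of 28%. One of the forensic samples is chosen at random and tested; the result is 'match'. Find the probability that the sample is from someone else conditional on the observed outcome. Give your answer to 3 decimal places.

P(¬H | E) ≈ 0.778

Let H be the event that the sample originates from the suspect. P(H) = 0.08, so P(¬H) = 0.92. With E the 'match' result, P(E|H) = 0.92 and P(E|¬H) = 0.28.
P(E) = 0.92·0.08 + 0.28·0.92 = 0.073600 + 0.25760 = 0.33120.
By Bayes' theorem, P(H|E) = 0.073600 / 0.33120 = 0.222. Hence P(¬H|E) = 1 − 0.222 = 0.778.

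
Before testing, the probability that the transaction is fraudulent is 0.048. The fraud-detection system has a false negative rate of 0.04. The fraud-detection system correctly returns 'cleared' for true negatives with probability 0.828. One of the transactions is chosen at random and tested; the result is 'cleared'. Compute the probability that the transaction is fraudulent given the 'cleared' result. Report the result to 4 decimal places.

P(H | E) ≈ 0.0024

Let H be the event that the transaction is fraudulent. P(H) = 0.048, so P(¬H) = 0.952. With E the 'cleared' result, P(E|H) = 0.04 and P(E|¬H) = 0.828.
P(E) = 0.04·0.048 + 0.828·0.952 = 0.0019200 + 0.78826 = 0.79018.
By Bayes' theorem, P(H|E) = 0.0019200 / 0.79018 = 0.0024.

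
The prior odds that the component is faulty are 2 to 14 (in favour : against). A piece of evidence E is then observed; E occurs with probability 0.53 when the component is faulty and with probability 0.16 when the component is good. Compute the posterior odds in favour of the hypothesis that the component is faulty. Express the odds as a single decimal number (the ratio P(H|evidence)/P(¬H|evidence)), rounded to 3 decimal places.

Posterior odds ≈ 0.473

Prior odds = 2/14 = 0.14286.
Likelihood ratio for E = 0.53/0.16 = 3.3125.
Posterior odds = prior odds × LR = 0.47321.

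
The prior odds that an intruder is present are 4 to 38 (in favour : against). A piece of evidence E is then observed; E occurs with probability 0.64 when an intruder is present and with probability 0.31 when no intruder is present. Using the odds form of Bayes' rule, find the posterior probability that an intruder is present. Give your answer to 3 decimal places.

Posterior probability ≈ 0.179

Prior odds = 4/38 = 0.10526. In log-odds, ln(0.10526) = -2.2513.
Add log likelihood ratio: ln(2.0645) = 0.72490.
Posterior log-odds = -1.5264, so posterior odds = exp(-1.5264) = 0.21732. Converting, P(H|E) = 0.21732/1.2173 = 0.179.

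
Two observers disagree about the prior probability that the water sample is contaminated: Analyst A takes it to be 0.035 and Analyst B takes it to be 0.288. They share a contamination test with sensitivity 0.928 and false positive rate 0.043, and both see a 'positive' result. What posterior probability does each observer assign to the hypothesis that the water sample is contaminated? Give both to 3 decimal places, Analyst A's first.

Analyst A: 0.439; Analyst B: 0.897

The likelihood ratio for a 'positive' result is 0.928/0.043 = 21.581.
Analyst A: prior odds 0.035/0.965 = 0.036269; posterior odds 0.78274; posterior probability 0.439.
Analyst B: prior odds 0.288/0.712 = 0.40449; posterior odds 8.7296; posterior probability 0.897.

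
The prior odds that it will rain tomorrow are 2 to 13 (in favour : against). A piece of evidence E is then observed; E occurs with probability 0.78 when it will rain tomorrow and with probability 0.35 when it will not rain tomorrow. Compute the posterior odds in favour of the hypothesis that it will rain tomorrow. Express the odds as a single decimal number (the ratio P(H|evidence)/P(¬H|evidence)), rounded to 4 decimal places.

Posterior odds ≈ 0.3429

Prior odds = 2/13 = 0.15385.
Likelihood ratio for E = 0.78/0.35 = 2.2286.
Posterior odds = prior odds × LR = 0.34286.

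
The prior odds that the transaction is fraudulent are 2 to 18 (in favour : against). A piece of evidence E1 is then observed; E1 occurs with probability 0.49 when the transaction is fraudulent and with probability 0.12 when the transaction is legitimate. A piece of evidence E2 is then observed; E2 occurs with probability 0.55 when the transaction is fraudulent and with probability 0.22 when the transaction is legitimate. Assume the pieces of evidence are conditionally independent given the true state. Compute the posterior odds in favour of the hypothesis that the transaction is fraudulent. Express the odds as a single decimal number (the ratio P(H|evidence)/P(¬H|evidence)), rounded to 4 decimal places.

Prior odds = 2/18 = 0.11111.
Likelihood ratio for E1 = 0.49/0.12 = 4.0833.
Likelihood ratio for E2 = 0.55/0.22 = 2.5000.
Posterior odds = prior odds × LR₁ × LR₂ = 1.1343.

Posterior odds ≈ 1.1343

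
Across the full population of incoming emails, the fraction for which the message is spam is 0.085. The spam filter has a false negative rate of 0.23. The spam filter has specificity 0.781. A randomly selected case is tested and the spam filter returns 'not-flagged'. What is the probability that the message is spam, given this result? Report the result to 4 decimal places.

Let H be the event that the message is spam. P(H) = 0.085, so P(¬H) = 0.915. With E the 'not-flagged' result, P(E|H) = 0.23 and P(E|¬H) = 0.781.
P(E) = 0.23·0.085 + 0.781·0.915 = 0.019550 + 0.71462 = 0.73416.
By Bayes' theorem, P(H|E) = 0.019550 / 0.73416 = 0.0266.

P(H | E) ≈ 0.0266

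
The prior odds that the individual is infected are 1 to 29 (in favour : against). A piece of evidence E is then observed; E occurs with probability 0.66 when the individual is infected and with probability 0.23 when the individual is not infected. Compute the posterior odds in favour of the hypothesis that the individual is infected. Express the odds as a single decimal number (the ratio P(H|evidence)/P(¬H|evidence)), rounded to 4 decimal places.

Posterior odds ≈ 0.0990

Prior odds = 1/29 = 0.034483.
Likelihood ratio for E = 0.66/0.23 = 2.8696.
Posterior odds = prior odds × LR = 0.098951.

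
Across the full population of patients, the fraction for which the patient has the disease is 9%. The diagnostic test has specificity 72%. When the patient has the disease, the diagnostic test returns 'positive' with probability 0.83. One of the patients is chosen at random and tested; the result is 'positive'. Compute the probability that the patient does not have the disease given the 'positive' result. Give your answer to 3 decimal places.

Write H for 'the patient has the disease'. Prior odds H:¬H = 0.09/0.91 = 0.098901. For the 'positive' outcome, the likelihood ratio is 0.83/0.28 = 2.9643.
Posterior odds = 0.098901 × 2.9643 = 0.29317, so P(H|E) = 0.29317/(1+0.29317) = 0.227. Then P(¬H|E) = 1 − 0.227 = 0.773.

P(¬H | E) ≈ 0.773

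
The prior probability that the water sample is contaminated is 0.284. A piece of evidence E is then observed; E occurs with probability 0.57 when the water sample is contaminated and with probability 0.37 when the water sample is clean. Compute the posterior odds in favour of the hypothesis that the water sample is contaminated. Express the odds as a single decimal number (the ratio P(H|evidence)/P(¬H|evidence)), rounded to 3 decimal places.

Prior odds = 0.284/(1−0.284) = 0.39665.
Likelihood ratio for E = 0.57/0.37 = 1.5405.
Posterior odds = prior odds × LR = 0.61105.

Posterior odds ≈ 0.611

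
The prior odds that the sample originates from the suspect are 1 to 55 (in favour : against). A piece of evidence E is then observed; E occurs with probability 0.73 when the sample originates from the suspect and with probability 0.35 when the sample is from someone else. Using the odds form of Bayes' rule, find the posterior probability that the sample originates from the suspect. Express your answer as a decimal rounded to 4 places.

Prior odds = 1/55 = 0.018182. In log-odds, ln(0.018182) = -4.0073.
Add log likelihood ratio: ln(2.0857) = 0.73511.
Posterior log-odds = -3.2722, so posterior odds = exp(-3.2722) = 0.037922. Converting, P(H|E) = 0.037922/1.0379 = 0.0365.

Posterior probability ≈ 0.0365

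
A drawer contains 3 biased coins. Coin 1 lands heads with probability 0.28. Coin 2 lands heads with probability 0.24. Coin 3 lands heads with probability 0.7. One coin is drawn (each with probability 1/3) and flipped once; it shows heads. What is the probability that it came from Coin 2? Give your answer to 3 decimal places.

Posterior probability ≈ 0.197

Tabulate prior·likelihood by source: [1] prior 0.333333, lik 0.28, product 0.09333; [2] prior 0.333333, lik 0.24, product 0.08000; [3] prior 0.333333, lik 0.7, product 0.2333.
Normalizing constant = 0.40667; the posterior for Coin 2 is its product over the sum, 0.08000/0.40667 = 0.197.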